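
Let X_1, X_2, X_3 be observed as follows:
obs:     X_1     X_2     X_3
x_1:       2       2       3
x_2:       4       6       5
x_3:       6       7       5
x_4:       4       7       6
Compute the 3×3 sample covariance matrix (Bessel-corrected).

Step 1 — column means:
  mean(X_1) = (2 + 4 + 6 + 4) / 4 = 16/4 = 4
  mean(X_2) = (2 + 6 + 7 + 7) / 4 = 22/4 = 5.5
  mean(X_3) = (3 + 5 + 5 + 6) / 4 = 19/4 = 4.75

Step 2 — sample covariance S[i,j] = (1/(n-1)) · Σ_k (x_{k,i} - mean_i) · (x_{k,j} - mean_j), with n-1 = 3.
  S[X_1,X_1] = ((-2)·(-2) + (0)·(0) + (2)·(2) + (0)·(0)) / 3 = 8/3 = 2.6667
  S[X_1,X_2] = ((-2)·(-3.5) + (0)·(0.5) + (2)·(1.5) + (0)·(1.5)) / 3 = 10/3 = 3.3333
  S[X_1,X_3] = ((-2)·(-1.75) + (0)·(0.25) + (2)·(0.25) + (0)·(1.25)) / 3 = 4/3 = 1.3333
  S[X_2,X_2] = ((-3.5)·(-3.5) + (0.5)·(0.5) + (1.5)·(1.5) + (1.5)·(1.5)) / 3 = 17/3 = 5.6667
  S[X_2,X_3] = ((-3.5)·(-1.75) + (0.5)·(0.25) + (1.5)·(0.25) + (1.5)·(1.25)) / 3 = 8.5/3 = 2.8333
  S[X_3,X_3] = ((-1.75)·(-1.75) + (0.25)·(0.25) + (0.25)·(0.25) + (1.25)·(1.25)) / 3 = 4.75/3 = 1.5833

S is symmetric (S[j,i] = S[i,j]). Assembling:

S = [[2.6667, 3.3333, 1.3333],
 [3.3333, 5.6667, 2.8333],
 [1.3333, 2.8333, 1.5833]]


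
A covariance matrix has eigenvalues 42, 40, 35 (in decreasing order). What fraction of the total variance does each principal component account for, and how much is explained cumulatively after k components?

Step 1 — total variance = trace(Sigma) = Σ λ_i = 42 + 40 + 35 = 117.

Step 2 — fraction explained by component i = λ_i / Σ λ:
  PC1: 42/117 = 0.359
  PC2: 40/117 = 0.3419
  PC3: 35/117 = 0.2991

Step 3 — cumulative fraction after k components = (λ_1 + ... + λ_k) / Σ λ:
  k = 1: 42/117 = 0.359
  k = 2: (42 + 40)/117 = 82/117 = 0.7009
  k = 3: (42 + 40 + 35)/117 = 117/117 = 1

Summary (fraction, with percent):

explained: PC1 0.359 (35.9%), PC2 0.3419 (34.19%), PC3 0.2991 (29.91%);  cumulative: 0.359, 0.7009, 1


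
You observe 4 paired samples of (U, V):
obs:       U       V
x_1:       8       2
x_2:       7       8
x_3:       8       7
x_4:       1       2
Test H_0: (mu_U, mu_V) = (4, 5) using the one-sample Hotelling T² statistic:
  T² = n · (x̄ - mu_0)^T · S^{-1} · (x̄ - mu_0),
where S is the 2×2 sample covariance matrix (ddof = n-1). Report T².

Step 1 — sample mean vector:
  mean(U) = (8 + 7 + 8 + 1) / 4 = 24/4 = 6
  mean(V) = (2 + 8 + 7 + 2) / 4 = 19/4 = 4.75
  x̄ = (6, 4.75),  deviation x̄ - mu_0 = (6, 4.75) - (4, 5) = (2, -0.25).

Step 2 — sample covariance matrix, S[i,j] = (1/(n-1)) · Σ_k (x_{k,i} - mean_i) · (x_{k,j} - mean_j), divisor n-1 = 3:
  S[U,U] = ((2)·(2) + (1)·(1) + (2)·(2) + (-5)·(-5)) / 3 = 34/3 = 11.3333
  S[U,V] = ((2)·(-2.75) + (1)·(3.25) + (2)·(2.25) + (-5)·(-2.75)) / 3 = 16/3 = 5.3333
  S[V,V] = ((-2.75)·(-2.75) + (3.25)·(3.25) + (2.25)·(2.25) + (-2.75)·(-2.75)) / 3 = 30.75/3 = 10.25
  S = [[11.3333, 5.3333],
 [5.3333, 10.25]].

Step 3 — invert S. det(S) = 11.3333·10.25 - (5.3333)² = 87.7222.
  S^{-1} = (1/det) · [[d, -b], [-b, a]] = [[0.1168, -0.0608],
 [-0.0608, 0.1292]].

Step 4 — quadratic form (x̄ - mu_0)^T · S^{-1} · (x̄ - mu_0):
  S^{-1} · (x̄ - mu_0) = (0.2489, -0.1539),
  (x̄ - mu_0)^T · [...] = (2)·(0.2489) + (-0.25)·(-0.1539) = 0.5363.

Step 5 — scale by n: T² = 4 · 0.5363 = 2.145.

T² ≈ 2.145


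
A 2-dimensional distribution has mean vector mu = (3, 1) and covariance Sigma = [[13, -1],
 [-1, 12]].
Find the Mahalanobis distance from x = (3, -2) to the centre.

Step 1 — centre the observation: (x - mu) = (0, -3).

Step 2 — invert Sigma. det(Sigma) = 13·12 - (-1)² = 155.
  Sigma^{-1} = (1/det) · [[d, -b], [-b, a]] = [[0.0774, 0.0065],
 [0.0065, 0.0839]].

Step 3 — form the quadratic (x - mu)^T · Sigma^{-1} · (x - mu):
  Sigma^{-1} · (x - mu) = (-0.0194, -0.2516).
  (x - mu)^T · [Sigma^{-1} · (x - mu)] = (0)·(-0.0194) + (-3)·(-0.2516) = 0.7548.

Step 4 — take square root: d = √(0.7548) ≈ 0.8688.

d(x, mu) = √(0.7548) ≈ 0.8688


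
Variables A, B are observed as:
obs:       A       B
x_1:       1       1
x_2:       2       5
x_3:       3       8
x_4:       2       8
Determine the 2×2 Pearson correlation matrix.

Step 1 — column means:
  mean(A) = (1 + 2 + 3 + 2) / 4 = 8/4 = 2
  mean(B) = (1 + 5 + 8 + 8) / 4 = 22/4 = 5.5

Step 2 — sample variances and covariances s[i,j] = (1/(n-1)) · Σ_k (x_{k,i} - mean_i) · (x_{k,j} - mean_j), with n-1 = 3:
  s[A,A] = ((-1)·(-1) + (0)·(0) + (1)·(1) + (0)·(0)) / 3 = 2/3 = 0.6667
  s[A,B] = ((-1)·(-4.5) + (0)·(-0.5) + (1)·(2.5) + (0)·(2.5)) / 3 = 7/3 = 2.3333
  s[B,B] = ((-4.5)·(-4.5) + (-0.5)·(-0.5) + (2.5)·(2.5) + (2.5)·(2.5)) / 3 = 33/3 = 11
  Sample standard deviations s_i = √(s[i,i]):
  s(A) = √(0.6667) = 0.8165
  s(B) = √(11) = 3.3166

Step 3 — r_{ij} = s_{ij} / (s_i · s_j):
  r[A,A] = 1 (diagonal).
  r[A,B] = 2.3333 / (0.8165 · 3.3166) = 2.3333 / 2.708 = 0.8616
  r[B,B] = 1 (diagonal).

R is symmetric with unit diagonal. Assembling:

R = [[1, 0.8616],
 [0.8616, 1]]


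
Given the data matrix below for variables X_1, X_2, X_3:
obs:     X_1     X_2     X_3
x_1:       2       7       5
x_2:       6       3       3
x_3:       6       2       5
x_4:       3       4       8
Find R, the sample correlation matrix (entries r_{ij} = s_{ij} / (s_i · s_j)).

Step 1 — column means:
  mean(X_1) = (2 + 6 + 6 + 3) / 4 = 17/4 = 4.25
  mean(X_2) = (7 + 3 + 2 + 4) / 4 = 16/4 = 4
  mean(X_3) = (5 + 3 + 5 + 8) / 4 = 21/4 = 5.25

Step 2 — sample variances and covariances s[i,j] = (1/(n-1)) · Σ_k (x_{k,i} - mean_i) · (x_{k,j} - mean_j), with n-1 = 3:
  s[X_1,X_1] = ((-2.25)·(-2.25) + (1.75)·(1.75) + (1.75)·(1.75) + (-1.25)·(-1.25)) / 3 = 12.75/3 = 4.25
  s[X_1,X_2] = ((-2.25)·(3) + (1.75)·(-1) + (1.75)·(-2) + (-1.25)·(0)) / 3 = -12/3 = -4
  s[X_1,X_3] = ((-2.25)·(-0.25) + (1.75)·(-2.25) + (1.75)·(-0.25) + (-1.25)·(2.75)) / 3 = -7.25/3 = -2.4167
  s[X_2,X_2] = ((3)·(3) + (-1)·(-1) + (-2)·(-2) + (0)·(0)) / 3 = 14/3 = 4.6667
  s[X_2,X_3] = ((3)·(-0.25) + (-1)·(-2.25) + (-2)·(-0.25) + (0)·(2.75)) / 3 = 2/3 = 0.6667
  s[X_3,X_3] = ((-0.25)·(-0.25) + (-2.25)·(-2.25) + (-0.25)·(-0.25) + (2.75)·(2.75)) / 3 = 12.75/3 = 4.25
  Sample standard deviations s_i = √(s[i,i]):
  s(X_1) = √(4.25) = 2.0616
  s(X_2) = √(4.6667) = 2.1602
  s(X_3) = √(4.25) = 2.0616

Step 3 — r_{ij} = s_{ij} / (s_i · s_j):
  r[X_1,X_1] = 1 (diagonal).
  r[X_1,X_2] = -4 / (2.0616 · 2.1602) = -4 / 4.4535 = -0.8982
  r[X_1,X_3] = -2.4167 / (2.0616 · 2.0616) = -2.4167 / 4.25 = -0.5686
  r[X_2,X_2] = 1 (diagonal).
  r[X_2,X_3] = 0.6667 / (2.1602 · 2.0616) = 0.6667 / 4.4535 = 0.1497
  r[X_3,X_3] = 1 (diagonal).

R is symmetric with unit diagonal. Assembling:

R = [[1, -0.8982, -0.5686],
 [-0.8982, 1, 0.1497],
 [-0.5686, 0.1497, 1]]


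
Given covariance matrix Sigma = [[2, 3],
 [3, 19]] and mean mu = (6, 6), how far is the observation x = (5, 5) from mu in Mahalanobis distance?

Step 1 — centre the observation: (x - mu) = (-1, -1).

Step 2 — invert Sigma. det(Sigma) = 2·19 - (3)² = 29.
  Sigma^{-1} = (1/det) · [[d, -b], [-b, a]] = [[0.6552, -0.1034],
 [-0.1034, 0.069]].

Step 3 — form the quadratic (x - mu)^T · Sigma^{-1} · (x - mu):
  Sigma^{-1} · (x - mu) = (-0.5517, 0.0345).
  (x - mu)^T · [Sigma^{-1} · (x - mu)] = (-1)·(-0.5517) + (-1)·(0.0345) = 0.5172.

Step 4 — take square root: d = √(0.5172) ≈ 0.7192.

d(x, mu) = √(0.5172) ≈ 0.7192


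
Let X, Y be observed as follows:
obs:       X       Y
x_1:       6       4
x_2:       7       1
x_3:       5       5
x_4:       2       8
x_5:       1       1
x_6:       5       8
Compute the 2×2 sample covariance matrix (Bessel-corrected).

Step 1 — column means:
  mean(X) = (6 + 7 + 5 + 2 + 1 + 5) / 6 = 26/6 = 4.3333
  mean(Y) = (4 + 1 + 5 + 8 + 1 + 8) / 6 = 27/6 = 4.5

Step 2 — sample covariance S[i,j] = (1/(n-1)) · Σ_k (x_{k,i} - mean_i) · (x_{k,j} - mean_j), with n-1 = 5.
  S[X,X] = ((1.6667)·(1.6667) + (2.6667)·(2.6667) + (0.6667)·(0.6667) + (-2.3333)·(-2.3333) + (-3.3333)·(-3.3333) + (0.6667)·(0.6667)) / 5 = 27.3333/5 = 5.4667
  S[X,Y] = ((1.6667)·(-0.5) + (2.6667)·(-3.5) + (0.6667)·(0.5) + (-2.3333)·(3.5) + (-3.3333)·(-3.5) + (0.6667)·(3.5)) / 5 = -4/5 = -0.8
  S[Y,Y] = ((-0.5)·(-0.5) + (-3.5)·(-3.5) + (0.5)·(0.5) + (3.5)·(3.5) + (-3.5)·(-3.5) + (3.5)·(3.5)) / 5 = 49.5/5 = 9.9

S is symmetric (S[j,i] = S[i,j]). Assembling:

S = [[5.4667, -0.8],
 [-0.8, 9.9]]


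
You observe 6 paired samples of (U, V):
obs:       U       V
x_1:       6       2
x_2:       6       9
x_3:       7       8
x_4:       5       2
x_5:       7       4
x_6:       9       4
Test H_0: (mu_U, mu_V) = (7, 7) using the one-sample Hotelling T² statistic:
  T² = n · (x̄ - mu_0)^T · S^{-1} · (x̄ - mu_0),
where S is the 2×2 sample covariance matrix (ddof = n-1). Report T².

Step 1 — sample mean vector:
  mean(U) = (6 + 6 + 7 + 5 + 7 + 9) / 6 = 40/6 = 6.6667
  mean(V) = (2 + 9 + 8 + 2 + 4 + 4) / 6 = 29/6 = 4.8333
  x̄ = (6.6667, 4.8333),  deviation x̄ - mu_0 = (6.6667, 4.8333) - (7, 7) = (-0.3333, -2.1667).

Step 2 — sample covariance matrix, S[i,j] = (1/(n-1)) · Σ_k (x_{k,i} - mean_i) · (x_{k,j} - mean_j), divisor n-1 = 5:
  S[U,U] = ((-0.6667)·(-0.6667) + (-0.6667)·(-0.6667) + (0.3333)·(0.3333) + (-1.6667)·(-1.6667) + (0.3333)·(0.3333) + (2.3333)·(2.3333)) / 5 = 9.3333/5 = 1.8667
  S[U,V] = ((-0.6667)·(-2.8333) + (-0.6667)·(4.1667) + (0.3333)·(3.1667) + (-1.6667)·(-2.8333) + (0.3333)·(-0.8333) + (2.3333)·(-0.8333)) / 5 = 2.6667/5 = 0.5333
  S[V,V] = ((-2.8333)·(-2.8333) + (4.1667)·(4.1667) + (3.1667)·(3.1667) + (-2.8333)·(-2.8333) + (-0.8333)·(-0.8333) + (-0.8333)·(-0.8333)) / 5 = 44.8333/5 = 8.9667
  S = [[1.8667, 0.5333],
 [0.5333, 8.9667]].

Step 3 — invert S. det(S) = 1.8667·8.9667 - (0.5333)² = 16.4533.
  S^{-1} = (1/det) · [[d, -b], [-b, a]] = [[0.545, -0.0324],
 [-0.0324, 0.1135]].

Step 4 — quadratic form (x̄ - mu_0)^T · S^{-1} · (x̄ - mu_0):
  S^{-1} · (x̄ - mu_0) = (-0.1114, -0.235),
  (x̄ - mu_0)^T · [...] = (-0.3333)·(-0.1114) + (-2.1667)·(-0.235) = 0.5463.

Step 5 — scale by n: T² = 6 · 0.5463 = 3.278.

T² ≈ 3.278


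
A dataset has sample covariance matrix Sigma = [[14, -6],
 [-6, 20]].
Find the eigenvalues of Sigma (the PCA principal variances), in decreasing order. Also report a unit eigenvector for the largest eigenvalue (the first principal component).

Step 1 — characteristic polynomial of 2×2 Sigma:
  det(Sigma - λI) = λ² - trace · λ + det = 0.
  trace = 14 + 20 = 34, det = 14·20 - (-6)² = 244.
Step 2 — discriminant:
  Δ = trace² - 4·det = 1156 - 976 = 180.
Step 3 — eigenvalues:
  λ = (trace ± √Δ)/2 = (34 ± 13.4164)/2,
  λ_1 = 23.7082,  λ_2 = 10.2918.

Step 4 — unit eigenvector for λ_1: solve (Sigma - λ_1 I)v = 0. First row:
  (14 - 23.7082)·v_x + (-6)·v_y = 0, i.e. (-9.7082)·v_x + (-6)·v_y = 0,
  so v ∝ (b, λ_1 - a) = (-6, 9.7082); multiply by -1 so the first entry is positive: u = (6, -9.7082).
  ||u|| = √((6)² + (-9.7082)²) = √(130.2492) ≈ 11.4127,
  v_1 = u/||u|| ≈ (0.5257, -0.8507) (||v_1|| = 1).

λ_1 = 23.7082,  λ_2 = 10.2918;  v_1 ≈ (0.5257, -0.8507)


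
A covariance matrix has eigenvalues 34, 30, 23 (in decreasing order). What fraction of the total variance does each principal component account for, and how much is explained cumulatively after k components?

Step 1 — total variance = trace(Sigma) = Σ λ_i = 34 + 30 + 23 = 87.

Step 2 — fraction explained by component i = λ_i / Σ λ:
  PC1: 34/87 = 0.3908
  PC2: 30/87 = 0.3448
  PC3: 23/87 = 0.2644

Step 3 — cumulative fraction after k components = (λ_1 + ... + λ_k) / Σ λ:
  k = 1: 34/87 = 0.3908
  k = 2: (34 + 30)/87 = 64/87 = 0.7356
  k = 3: (34 + 30 + 23)/87 = 87/87 = 1

Summary (fraction, with percent):

explained: PC1 0.3908 (39.08%), PC2 0.3448 (34.48%), PC3 0.2644 (26.44%);  cumulative: 0.3908, 0.7356, 1


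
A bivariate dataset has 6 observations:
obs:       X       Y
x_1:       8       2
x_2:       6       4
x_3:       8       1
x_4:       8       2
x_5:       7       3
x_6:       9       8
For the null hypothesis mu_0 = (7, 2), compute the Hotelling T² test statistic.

Step 1 — sample mean vector:
  mean(X) = (8 + 6 + 8 + 8 + 7 + 9) / 6 = 46/6 = 7.6667
  mean(Y) = (2 + 4 + 1 + 2 + 3 + 8) / 6 = 20/6 = 3.3333
  x̄ = (7.6667, 3.3333),  deviation x̄ - mu_0 = (7.6667, 3.3333) - (7, 2) = (0.6667, 1.3333).

Step 2 — sample covariance matrix, S[i,j] = (1/(n-1)) · Σ_k (x_{k,i} - mean_i) · (x_{k,j} - mean_j), divisor n-1 = 5:
  S[X,X] = ((0.3333)·(0.3333) + (-1.6667)·(-1.6667) + (0.3333)·(0.3333) + (0.3333)·(0.3333) + (-0.6667)·(-0.6667) + (1.3333)·(1.3333)) / 5 = 5.3333/5 = 1.0667
  S[X,Y] = ((0.3333)·(-1.3333) + (-1.6667)·(0.6667) + (0.3333)·(-2.3333) + (0.3333)·(-1.3333) + (-0.6667)·(-0.3333) + (1.3333)·(4.6667)) / 5 = 3.6667/5 = 0.7333
  S[Y,Y] = ((-1.3333)·(-1.3333) + (0.6667)·(0.6667) + (-2.3333)·(-2.3333) + (-1.3333)·(-1.3333) + (-0.3333)·(-0.3333) + (4.6667)·(4.6667)) / 5 = 31.3333/5 = 6.2667
  S = [[1.0667, 0.7333],
 [0.7333, 6.2667]].

Step 3 — invert S. det(S) = 1.0667·6.2667 - (0.7333)² = 6.1467.
  S^{-1} = (1/det) · [[d, -b], [-b, a]] = [[1.0195, -0.1193],
 [-0.1193, 0.1735]].

Step 4 — quadratic form (x̄ - mu_0)^T · S^{-1} · (x̄ - mu_0):
  S^{-1} · (x̄ - mu_0) = (0.5206, 0.1518),
  (x̄ - mu_0)^T · [...] = (0.6667)·(0.5206) + (1.3333)·(0.1518) = 0.5495.

Step 5 — scale by n: T² = 6 · 0.5495 = 3.2972.

T² ≈ 3.2972


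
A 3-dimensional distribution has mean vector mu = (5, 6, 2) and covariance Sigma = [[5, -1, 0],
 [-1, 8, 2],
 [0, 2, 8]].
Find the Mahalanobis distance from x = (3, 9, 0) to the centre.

Step 1 — centre the observation: (x - mu) = (-2, 3, -2).

Step 2 — invert Sigma (cofactor / det for 3×3, or solve directly):
  Sigma^{-1} = [[0.2055, 0.0274, -0.0068],
 [0.0274, 0.137, -0.0342],
 [-0.0068, -0.0342, 0.1336]].

Step 3 — form the quadratic (x - mu)^T · Sigma^{-1} · (x - mu):
  Sigma^{-1} · (x - mu) = (-0.3151, 0.4247, -0.3562).
  (x - mu)^T · [Sigma^{-1} · (x - mu)] = (-2)·(-0.3151) + (3)·(0.4247) + (-2)·(-0.3562) = 2.6164.

Step 4 — take square root: d = √(2.6164) ≈ 1.6175.

d(x, mu) = √(2.6164) ≈ 1.6175


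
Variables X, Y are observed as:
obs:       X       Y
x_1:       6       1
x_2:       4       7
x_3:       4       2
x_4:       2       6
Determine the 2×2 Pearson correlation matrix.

Step 1 — column means:
  mean(X) = (6 + 4 + 4 + 2) / 4 = 16/4 = 4
  mean(Y) = (1 + 7 + 2 + 6) / 4 = 16/4 = 4

Step 2 — sample variances and covariances s[i,j] = (1/(n-1)) · Σ_k (x_{k,i} - mean_i) · (x_{k,j} - mean_j), with n-1 = 3:
  s[X,X] = ((2)·(2) + (0)·(0) + (0)·(0) + (-2)·(-2)) / 3 = 8/3 = 2.6667
  s[X,Y] = ((2)·(-3) + (0)·(3) + (0)·(-2) + (-2)·(2)) / 3 = -10/3 = -3.3333
  s[Y,Y] = ((-3)·(-3) + (3)·(3) + (-2)·(-2) + (2)·(2)) / 3 = 26/3 = 8.6667
  Sample standard deviations s_i = √(s[i,i]):
  s(X) = √(2.6667) = 1.633
  s(Y) = √(8.6667) = 2.9439

Step 3 — r_{ij} = s_{ij} / (s_i · s_j):
  r[X,X] = 1 (diagonal).
  r[X,Y] = -3.3333 / (1.633 · 2.9439) = -3.3333 / 4.8074 = -0.6934
  r[Y,Y] = 1 (diagonal).

R is symmetric with unit diagonal. Assembling:

R = [[1, -0.6934],
 [-0.6934, 1]]


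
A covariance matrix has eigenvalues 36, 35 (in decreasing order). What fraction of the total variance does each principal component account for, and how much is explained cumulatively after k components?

Step 1 — total variance = trace(Sigma) = Σ λ_i = 36 + 35 = 71.

Step 2 — fraction explained by component i = λ_i / Σ λ:
  PC1: 36/71 = 0.507
  PC2: 35/71 = 0.493

Step 3 — cumulative fraction after k components = (λ_1 + ... + λ_k) / Σ λ:
  k = 1: 36/71 = 0.507
  k = 2: (36 + 35)/71 = 71/71 = 1

Summary (fraction, with percent):

explained: PC1 0.507 (50.7%), PC2 0.493 (49.3%);  cumulative: 0.507, 1


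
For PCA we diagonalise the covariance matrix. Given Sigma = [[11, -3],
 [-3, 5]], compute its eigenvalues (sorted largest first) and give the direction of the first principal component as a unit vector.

Step 1 — characteristic polynomial of 2×2 Sigma:
  det(Sigma - λI) = λ² - trace · λ + det = 0.
  trace = 11 + 5 = 16, det = 11·5 - (-3)² = 46.
Step 2 — discriminant:
  Δ = trace² - 4·det = 256 - 184 = 72.
Step 3 — eigenvalues:
  λ = (trace ± √Δ)/2 = (16 ± 8.4853)/2,
  λ_1 = 12.2426,  λ_2 = 3.7574.

Step 4 — unit eigenvector for λ_1: solve (Sigma - λ_1 I)v = 0. First row:
  (11 - 12.2426)·v_x + (-3)·v_y = 0, i.e. (-1.2426)·v_x + (-3)·v_y = 0,
  so v ∝ (b, λ_1 - a) = (-3, 1.2426); multiply by -1 so the first entry is positive: u = (3, -1.2426).
  ||u|| = √((3)² + (-1.2426)²) = √(10.5442) ≈ 3.2472,
  v_1 = u/||u|| ≈ (0.9239, -0.3827) (||v_1|| = 1).

λ_1 = 12.2426,  λ_2 = 3.7574;  v_1 ≈ (0.9239, -0.3827)


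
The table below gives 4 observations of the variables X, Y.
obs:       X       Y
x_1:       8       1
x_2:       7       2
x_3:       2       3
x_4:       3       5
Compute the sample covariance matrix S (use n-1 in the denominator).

Step 1 — column means:
  mean(X) = (8 + 7 + 2 + 3) / 4 = 20/4 = 5
  mean(Y) = (1 + 2 + 3 + 5) / 4 = 11/4 = 2.75

Step 2 — sample covariance S[i,j] = (1/(n-1)) · Σ_k (x_{k,i} - mean_i) · (x_{k,j} - mean_j), with n-1 = 3.
  S[X,X] = ((3)·(3) + (2)·(2) + (-3)·(-3) + (-2)·(-2)) / 3 = 26/3 = 8.6667
  S[X,Y] = ((3)·(-1.75) + (2)·(-0.75) + (-3)·(0.25) + (-2)·(2.25)) / 3 = -12/3 = -4
  S[Y,Y] = ((-1.75)·(-1.75) + (-0.75)·(-0.75) + (0.25)·(0.25) + (2.25)·(2.25)) / 3 = 8.75/3 = 2.9167

S is symmetric (S[j,i] = S[i,j]). Assembling:

S = [[8.6667, -4],
 [-4, 2.9167]]


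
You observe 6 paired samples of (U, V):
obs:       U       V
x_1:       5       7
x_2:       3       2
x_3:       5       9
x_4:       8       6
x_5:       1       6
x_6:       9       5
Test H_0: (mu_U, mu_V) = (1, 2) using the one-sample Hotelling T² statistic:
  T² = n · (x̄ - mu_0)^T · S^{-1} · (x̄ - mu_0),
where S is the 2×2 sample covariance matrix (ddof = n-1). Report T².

Step 1 — sample mean vector:
  mean(U) = (5 + 3 + 5 + 8 + 1 + 9) / 6 = 31/6 = 5.1667
  mean(V) = (7 + 2 + 9 + 6 + 6 + 5) / 6 = 35/6 = 5.8333
  x̄ = (5.1667, 5.8333),  deviation x̄ - mu_0 = (5.1667, 5.8333) - (1, 2) = (4.1667, 3.8333).

Step 2 — sample covariance matrix, S[i,j] = (1/(n-1)) · Σ_k (x_{k,i} - mean_i) · (x_{k,j} - mean_j), divisor n-1 = 5:
  S[U,U] = ((-0.1667)·(-0.1667) + (-2.1667)·(-2.1667) + (-0.1667)·(-0.1667) + (2.8333)·(2.8333) + (-4.1667)·(-4.1667) + (3.8333)·(3.8333)) / 5 = 44.8333/5 = 8.9667
  S[U,V] = ((-0.1667)·(1.1667) + (-2.1667)·(-3.8333) + (-0.1667)·(3.1667) + (2.8333)·(0.1667) + (-4.1667)·(0.1667) + (3.8333)·(-0.8333)) / 5 = 4.1667/5 = 0.8333
  S[V,V] = ((1.1667)·(1.1667) + (-3.8333)·(-3.8333) + (3.1667)·(3.1667) + (0.1667)·(0.1667) + (0.1667)·(0.1667) + (-0.8333)·(-0.8333)) / 5 = 26.8333/5 = 5.3667
  S = [[8.9667, 0.8333],
 [0.8333, 5.3667]].

Step 3 — invert S. det(S) = 8.9667·5.3667 - (0.8333)² = 47.4267.
  S^{-1} = (1/det) · [[d, -b], [-b, a]] = [[0.1132, -0.0176],
 [-0.0176, 0.1891]].

Step 4 — quadratic form (x̄ - mu_0)^T · S^{-1} · (x̄ - mu_0):
  S^{-1} · (x̄ - mu_0) = (0.4041, 0.6515),
  (x̄ - mu_0)^T · [...] = (4.1667)·(0.4041) + (3.8333)·(0.6515) = 4.1814.

Step 5 — scale by n: T² = 6 · 4.1814 = 25.0886.

T² ≈ 25.0886


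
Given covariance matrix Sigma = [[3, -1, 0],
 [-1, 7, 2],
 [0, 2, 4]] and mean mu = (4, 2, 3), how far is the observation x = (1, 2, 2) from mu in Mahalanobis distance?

Step 1 — centre the observation: (x - mu) = (-3, 0, -1).

Step 2 — invert Sigma (cofactor / det for 3×3, or solve directly):
  Sigma^{-1} = [[0.3529, 0.0588, -0.0294],
 [0.0588, 0.1765, -0.0882],
 [-0.0294, -0.0882, 0.2941]].

Step 3 — form the quadratic (x - mu)^T · Sigma^{-1} · (x - mu):
  Sigma^{-1} · (x - mu) = (-1.0294, -0.0882, -0.2059).
  (x - mu)^T · [Sigma^{-1} · (x - mu)] = (-3)·(-1.0294) + (0)·(-0.0882) + (-1)·(-0.2059) = 3.2941.

Step 4 — take square root: d = √(3.2941) ≈ 1.815.

d(x, mu) = √(3.2941) ≈ 1.815


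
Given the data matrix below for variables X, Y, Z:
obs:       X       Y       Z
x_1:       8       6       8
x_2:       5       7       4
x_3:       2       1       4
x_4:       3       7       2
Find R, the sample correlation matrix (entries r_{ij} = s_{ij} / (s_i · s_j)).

Step 1 — column means:
  mean(X) = (8 + 5 + 2 + 3) / 4 = 18/4 = 4.5
  mean(Y) = (6 + 7 + 1 + 7) / 4 = 21/4 = 5.25
  mean(Z) = (8 + 4 + 4 + 2) / 4 = 18/4 = 4.5

Step 2 — sample variances and covariances s[i,j] = (1/(n-1)) · Σ_k (x_{k,i} - mean_i) · (x_{k,j} - mean_j), with n-1 = 3:
  s[X,X] = ((3.5)·(3.5) + (0.5)·(0.5) + (-2.5)·(-2.5) + (-1.5)·(-1.5)) / 3 = 21/3 = 7
  s[X,Y] = ((3.5)·(0.75) + (0.5)·(1.75) + (-2.5)·(-4.25) + (-1.5)·(1.75)) / 3 = 11.5/3 = 3.8333
  s[X,Z] = ((3.5)·(3.5) + (0.5)·(-0.5) + (-2.5)·(-0.5) + (-1.5)·(-2.5)) / 3 = 17/3 = 5.6667
  s[Y,Y] = ((0.75)·(0.75) + (1.75)·(1.75) + (-4.25)·(-4.25) + (1.75)·(1.75)) / 3 = 24.75/3 = 8.25
  s[Y,Z] = ((0.75)·(3.5) + (1.75)·(-0.5) + (-4.25)·(-0.5) + (1.75)·(-2.5)) / 3 = -0.5/3 = -0.1667
  s[Z,Z] = ((3.5)·(3.5) + (-0.5)·(-0.5) + (-0.5)·(-0.5) + (-2.5)·(-2.5)) / 3 = 19/3 = 6.3333
  Sample standard deviations s_i = √(s[i,i]):
  s(X) = √(7) = 2.6458
  s(Y) = √(8.25) = 2.8723
  s(Z) = √(6.3333) = 2.5166

Step 3 — r_{ij} = s_{ij} / (s_i · s_j):
  r[X,X] = 1 (diagonal).
  r[X,Y] = 3.8333 / (2.6458 · 2.8723) = 3.8333 / 7.5993 = 0.5044
  r[X,Z] = 5.6667 / (2.6458 · 2.5166) = 5.6667 / 6.6583 = 0.8511
  r[Y,Y] = 1 (diagonal).
  r[Y,Z] = -0.1667 / (2.8723 · 2.5166) = -0.1667 / 7.2284 = -0.0231
  r[Z,Z] = 1 (diagonal).

R is symmetric with unit diagonal. Assembling:

R = [[1, 0.5044, 0.8511],
 [0.5044, 1, -0.0231],
 [0.8511, -0.0231, 1]]


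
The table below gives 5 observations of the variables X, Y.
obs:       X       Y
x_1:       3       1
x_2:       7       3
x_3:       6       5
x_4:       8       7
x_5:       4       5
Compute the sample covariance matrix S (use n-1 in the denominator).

Step 1 — column means:
  mean(X) = (3 + 7 + 6 + 8 + 4) / 5 = 28/5 = 5.6
  mean(Y) = (1 + 3 + 5 + 7 + 5) / 5 = 21/5 = 4.2

Step 2 — sample covariance S[i,j] = (1/(n-1)) · Σ_k (x_{k,i} - mean_i) · (x_{k,j} - mean_j), with n-1 = 4.
  S[X,X] = ((-2.6)·(-2.6) + (1.4)·(1.4) + (0.4)·(0.4) + (2.4)·(2.4) + (-1.6)·(-1.6)) / 4 = 17.2/4 = 4.3
  S[X,Y] = ((-2.6)·(-3.2) + (1.4)·(-1.2) + (0.4)·(0.8) + (2.4)·(2.8) + (-1.6)·(0.8)) / 4 = 12.4/4 = 3.1
  S[Y,Y] = ((-3.2)·(-3.2) + (-1.2)·(-1.2) + (0.8)·(0.8) + (2.8)·(2.8) + (0.8)·(0.8)) / 4 = 20.8/4 = 5.2

S is symmetric (S[j,i] = S[i,j]). Assembling:

S = [[4.3, 3.1],
 [3.1, 5.2]]


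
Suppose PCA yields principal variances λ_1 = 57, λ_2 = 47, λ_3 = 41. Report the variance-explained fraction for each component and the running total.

Step 1 — total variance = trace(Sigma) = Σ λ_i = 57 + 47 + 41 = 145.

Step 2 — fraction explained by component i = λ_i / Σ λ:
  PC1: 57/145 = 0.3931
  PC2: 47/145 = 0.3241
  PC3: 41/145 = 0.2828

Step 3 — cumulative fraction after k components = (λ_1 + ... + λ_k) / Σ λ:
  k = 1: 57/145 = 0.3931
  k = 2: (57 + 47)/145 = 104/145 = 0.7172
  k = 3: (57 + 47 + 41)/145 = 145/145 = 1

Summary (fraction, with percent):

explained: PC1 0.3931 (39.31%), PC2 0.3241 (32.41%), PC3 0.2828 (28.28%);  cumulative: 0.3931, 0.7172, 1


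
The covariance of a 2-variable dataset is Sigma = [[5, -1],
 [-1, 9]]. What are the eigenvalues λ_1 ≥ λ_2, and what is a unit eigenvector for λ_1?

Step 1 — characteristic polynomial of 2×2 Sigma:
  det(Sigma - λI) = λ² - trace · λ + det = 0.
  trace = 5 + 9 = 14, det = 5·9 - (-1)² = 44.
Step 2 — discriminant:
  Δ = trace² - 4·det = 196 - 176 = 20.
Step 3 — eigenvalues:
  λ = (trace ± √Δ)/2 = (14 ± 4.4721)/2,
  λ_1 = 9.2361,  λ_2 = 4.7639.

Step 4 — unit eigenvector for λ_1: solve (Sigma - λ_1 I)v = 0. First row:
  (5 - 9.2361)·v_x + (-1)·v_y = 0, i.e. (-4.2361)·v_x + (-1)·v_y = 0,
  so v ∝ (b, λ_1 - a) = (-1, 4.2361); multiply by -1 so the first entry is positive: u = (1, -4.2361).
  ||u|| = √((1)² + (-4.2361)²) = √(18.9443) ≈ 4.3525,
  v_1 = u/||u|| ≈ (0.2298, -0.9732) (||v_1|| = 1).

λ_1 = 9.2361,  λ_2 = 4.7639;  v_1 ≈ (0.2298, -0.9732)


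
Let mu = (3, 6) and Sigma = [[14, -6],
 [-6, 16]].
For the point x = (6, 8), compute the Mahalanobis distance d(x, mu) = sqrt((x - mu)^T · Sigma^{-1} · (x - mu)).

Step 1 — centre the observation: (x - mu) = (3, 2).

Step 2 — invert Sigma. det(Sigma) = 14·16 - (-6)² = 188.
  Sigma^{-1} = (1/det) · [[d, -b], [-b, a]] = [[0.0851, 0.0319],
 [0.0319, 0.0745]].

Step 3 — form the quadratic (x - mu)^T · Sigma^{-1} · (x - mu):
  Sigma^{-1} · (x - mu) = (0.3191, 0.2447).
  (x - mu)^T · [Sigma^{-1} · (x - mu)] = (3)·(0.3191) + (2)·(0.2447) = 1.4468.

Step 4 — take square root: d = √(1.4468) ≈ 1.2028.

d(x, mu) = √(1.4468) ≈ 1.2028


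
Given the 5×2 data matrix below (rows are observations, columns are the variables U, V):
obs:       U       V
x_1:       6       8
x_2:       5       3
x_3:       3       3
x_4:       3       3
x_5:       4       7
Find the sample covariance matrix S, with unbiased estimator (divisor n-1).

Step 1 — column means:
  mean(U) = (6 + 5 + 3 + 3 + 4) / 5 = 21/5 = 4.2
  mean(V) = (8 + 3 + 3 + 3 + 7) / 5 = 24/5 = 4.8

Step 2 — sample covariance S[i,j] = (1/(n-1)) · Σ_k (x_{k,i} - mean_i) · (x_{k,j} - mean_j), with n-1 = 4.
  S[U,U] = ((1.8)·(1.8) + (0.8)·(0.8) + (-1.2)·(-1.2) + (-1.2)·(-1.2) + (-0.2)·(-0.2)) / 4 = 6.8/4 = 1.7
  S[U,V] = ((1.8)·(3.2) + (0.8)·(-1.8) + (-1.2)·(-1.8) + (-1.2)·(-1.8) + (-0.2)·(2.2)) / 4 = 8.2/4 = 2.05
  S[V,V] = ((3.2)·(3.2) + (-1.8)·(-1.8) + (-1.8)·(-1.8) + (-1.8)·(-1.8) + (2.2)·(2.2)) / 4 = 24.8/4 = 6.2

S is symmetric (S[j,i] = S[i,j]). Assembling:

S = [[1.7, 2.05],
 [2.05, 6.2]]


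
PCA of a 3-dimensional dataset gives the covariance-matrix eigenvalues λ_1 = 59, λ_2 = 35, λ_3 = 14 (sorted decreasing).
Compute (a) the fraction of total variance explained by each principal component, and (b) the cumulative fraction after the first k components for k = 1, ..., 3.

Step 1 — total variance = trace(Sigma) = Σ λ_i = 59 + 35 + 14 = 108.

Step 2 — fraction explained by component i = λ_i / Σ λ:
  PC1: 59/108 = 0.5463
  PC2: 35/108 = 0.3241
  PC3: 14/108 = 0.1296

Step 3 — cumulative fraction after k components = (λ_1 + ... + λ_k) / Σ λ:
  k = 1: 59/108 = 0.5463
  k = 2: (59 + 35)/108 = 94/108 = 0.8704
  k = 3: (59 + 35 + 14)/108 = 108/108 = 1

Summary (fraction, with percent):

explained: PC1 0.5463 (54.63%), PC2 0.3241 (32.41%), PC3 0.1296 (12.96%);  cumulative: 0.5463, 0.8704, 1


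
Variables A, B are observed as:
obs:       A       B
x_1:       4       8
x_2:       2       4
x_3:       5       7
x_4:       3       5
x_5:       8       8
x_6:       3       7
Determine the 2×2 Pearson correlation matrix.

Step 1 — column means:
  mean(A) = (4 + 2 + 5 + 3 + 8 + 3) / 6 = 25/6 = 4.1667
  mean(B) = (8 + 4 + 7 + 5 + 8 + 7) / 6 = 39/6 = 6.5

Step 2 — sample variances and covariances s[i,j] = (1/(n-1)) · Σ_k (x_{k,i} - mean_i) · (x_{k,j} - mean_j), with n-1 = 5:
  s[A,A] = ((-0.1667)·(-0.1667) + (-2.1667)·(-2.1667) + (0.8333)·(0.8333) + (-1.1667)·(-1.1667) + (3.8333)·(3.8333) + (-1.1667)·(-1.1667)) / 5 = 22.8333/5 = 4.5667
  s[A,B] = ((-0.1667)·(1.5) + (-2.1667)·(-2.5) + (0.8333)·(0.5) + (-1.1667)·(-1.5) + (3.8333)·(1.5) + (-1.1667)·(0.5)) / 5 = 12.5/5 = 2.5
  s[B,B] = ((1.5)·(1.5) + (-2.5)·(-2.5) + (0.5)·(0.5) + (-1.5)·(-1.5) + (1.5)·(1.5) + (0.5)·(0.5)) / 5 = 13.5/5 = 2.7
  Sample standard deviations s_i = √(s[i,i]):
  s(A) = √(4.5667) = 2.137
  s(B) = √(2.7) = 1.6432

Step 3 — r_{ij} = s_{ij} / (s_i · s_j):
  r[A,A] = 1 (diagonal).
  r[A,B] = 2.5 / (2.137 · 1.6432) = 2.5 / 3.5114 = 0.712
  r[B,B] = 1 (diagonal).

R is symmetric with unit diagonal. Assembling:

R = [[1, 0.712],
 [0.712, 1]]


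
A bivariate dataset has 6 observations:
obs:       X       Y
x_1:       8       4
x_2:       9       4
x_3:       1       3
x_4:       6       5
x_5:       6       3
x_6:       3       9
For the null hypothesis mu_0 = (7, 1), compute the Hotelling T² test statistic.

Step 1 — sample mean vector:
  mean(X) = (8 + 9 + 1 + 6 + 6 + 3) / 6 = 33/6 = 5.5
  mean(Y) = (4 + 4 + 3 + 5 + 3 + 9) / 6 = 28/6 = 4.6667
  x̄ = (5.5, 4.6667),  deviation x̄ - mu_0 = (5.5, 4.6667) - (7, 1) = (-1.5, 3.6667).

Step 2 — sample covariance matrix, S[i,j] = (1/(n-1)) · Σ_k (x_{k,i} - mean_i) · (x_{k,j} - mean_j), divisor n-1 = 5:
  S[X,X] = ((2.5)·(2.5) + (3.5)·(3.5) + (-4.5)·(-4.5) + (0.5)·(0.5) + (0.5)·(0.5) + (-2.5)·(-2.5)) / 5 = 45.5/5 = 9.1
  S[X,Y] = ((2.5)·(-0.6667) + (3.5)·(-0.6667) + (-4.5)·(-1.6667) + (0.5)·(0.3333) + (0.5)·(-1.6667) + (-2.5)·(4.3333)) / 5 = -8/5 = -1.6
  S[Y,Y] = ((-0.6667)·(-0.6667) + (-0.6667)·(-0.6667) + (-1.6667)·(-1.6667) + (0.3333)·(0.3333) + (-1.6667)·(-1.6667) + (4.3333)·(4.3333)) / 5 = 25.3333/5 = 5.0667
  S = [[9.1, -1.6],
 [-1.6, 5.0667]].

Step 3 — invert S. det(S) = 9.1·5.0667 - (-1.6)² = 43.5467.
  S^{-1} = (1/det) · [[d, -b], [-b, a]] = [[0.1164, 0.0367],
 [0.0367, 0.209]].

Step 4 — quadratic form (x̄ - mu_0)^T · S^{-1} · (x̄ - mu_0):
  S^{-1} · (x̄ - mu_0) = (-0.0398, 0.7111),
  (x̄ - mu_0)^T · [...] = (-1.5)·(-0.0398) + (3.6667)·(0.7111) = 2.6671.

Step 5 — scale by n: T² = 6 · 2.6671 = 16.0028.

T² ≈ 16.0028


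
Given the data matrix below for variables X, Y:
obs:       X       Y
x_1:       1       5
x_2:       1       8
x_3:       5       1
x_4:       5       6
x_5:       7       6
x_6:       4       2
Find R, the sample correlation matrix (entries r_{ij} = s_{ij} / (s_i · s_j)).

Step 1 — column means:
  mean(X) = (1 + 1 + 5 + 5 + 7 + 4) / 6 = 23/6 = 3.8333
  mean(Y) = (5 + 8 + 1 + 6 + 6 + 2) / 6 = 28/6 = 4.6667

Step 2 — sample variances and covariances s[i,j] = (1/(n-1)) · Σ_k (x_{k,i} - mean_i) · (x_{k,j} - mean_j), with n-1 = 5:
  s[X,X] = ((-2.8333)·(-2.8333) + (-2.8333)·(-2.8333) + (1.1667)·(1.1667) + (1.1667)·(1.1667) + (3.1667)·(3.1667) + (0.1667)·(0.1667)) / 5 = 28.8333/5 = 5.7667
  s[X,Y] = ((-2.8333)·(0.3333) + (-2.8333)·(3.3333) + (1.1667)·(-3.6667) + (1.1667)·(1.3333) + (3.1667)·(1.3333) + (0.1667)·(-2.6667)) / 5 = -9.3333/5 = -1.8667
  s[Y,Y] = ((0.3333)·(0.3333) + (3.3333)·(3.3333) + (-3.6667)·(-3.6667) + (1.3333)·(1.3333) + (1.3333)·(1.3333) + (-2.6667)·(-2.6667)) / 5 = 35.3333/5 = 7.0667
  Sample standard deviations s_i = √(s[i,i]):
  s(X) = √(5.7667) = 2.4014
  s(Y) = √(7.0667) = 2.6583

Step 3 — r_{ij} = s_{ij} / (s_i · s_j):
  r[X,X] = 1 (diagonal).
  r[X,Y] = -1.8667 / (2.4014 · 2.6583) = -1.8667 / 6.3837 = -0.2924
  r[Y,Y] = 1 (diagonal).

R is symmetric with unit diagonal. Assembling:

R = [[1, -0.2924],
 [-0.2924, 1]]


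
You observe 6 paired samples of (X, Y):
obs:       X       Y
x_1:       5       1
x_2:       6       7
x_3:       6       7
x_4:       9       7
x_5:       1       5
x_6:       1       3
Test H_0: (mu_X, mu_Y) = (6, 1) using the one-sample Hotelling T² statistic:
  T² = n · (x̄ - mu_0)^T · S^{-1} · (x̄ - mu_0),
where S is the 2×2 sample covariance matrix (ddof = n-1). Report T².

Step 1 — sample mean vector:
  mean(X) = (5 + 6 + 6 + 9 + 1 + 1) / 6 = 28/6 = 4.6667
  mean(Y) = (1 + 7 + 7 + 7 + 5 + 3) / 6 = 30/6 = 5
  x̄ = (4.6667, 5),  deviation x̄ - mu_0 = (4.6667, 5) - (6, 1) = (-1.3333, 4).

Step 2 — sample covariance matrix, S[i,j] = (1/(n-1)) · Σ_k (x_{k,i} - mean_i) · (x_{k,j} - mean_j), divisor n-1 = 5:
  S[X,X] = ((0.3333)·(0.3333) + (1.3333)·(1.3333) + (1.3333)·(1.3333) + (4.3333)·(4.3333) + (-3.6667)·(-3.6667) + (-3.6667)·(-3.6667)) / 5 = 49.3333/5 = 9.8667
  S[X,Y] = ((0.3333)·(-4) + (1.3333)·(2) + (1.3333)·(2) + (4.3333)·(2) + (-3.6667)·(0) + (-3.6667)·(-2)) / 5 = 20/5 = 4
  S[Y,Y] = ((-4)·(-4) + (2)·(2) + (2)·(2) + (2)·(2) + (0)·(0) + (-2)·(-2)) / 5 = 32/5 = 6.4
  S = [[9.8667, 4],
 [4, 6.4]].

Step 3 — invert S. det(S) = 9.8667·6.4 - (4)² = 47.1467.
  S^{-1} = (1/det) · [[d, -b], [-b, a]] = [[0.1357, -0.0848],
 [-0.0848, 0.2093]].

Step 4 — quadratic form (x̄ - mu_0)^T · S^{-1} · (x̄ - mu_0):
  S^{-1} · (x̄ - mu_0) = (-0.5204, 0.9502),
  (x̄ - mu_0)^T · [...] = (-1.3333)·(-0.5204) + (4)·(0.9502) = 4.4947.

Step 5 — scale by n: T² = 6 · 4.4947 = 26.9683.

T² ≈ 26.9683


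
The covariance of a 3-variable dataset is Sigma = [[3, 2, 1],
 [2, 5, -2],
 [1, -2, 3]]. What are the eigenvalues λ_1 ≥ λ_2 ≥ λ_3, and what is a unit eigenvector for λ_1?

Step 1 — characteristic polynomial p(λ) = det(λI - Sigma) = λ³ - tr·λ² + c_1·λ - det, where tr = trace, c_1 = sum of the principal 2×2 minors, det = det(Sigma):
  tr = 3 + 5 + 3 = 11,
  c_1 = (3·5 - (2)²) + (3·3 - (1)²) + (5·3 - (-2)²) = 11 + 8 + 11 = 30,
  det = 3·(5·3 - (-2)²) - (2)·((2)·3 - (-2)·(1)) + (1)·((2)·(-2) - 5·(1)) = 3·(11) - (2)·(8) + (1)·(-9) = 8.
  So p(λ) = λ³ - 11λ² + 30λ - 8.
Step 2 — look for an integer root (rational root theorem: any rational root is an integer divisor of 8). Testing λ = 4:
  p(4) = 64 - 176 + 120 - 8 = 0  ✓
  Dividing out (λ - 4): p(λ) = (λ - 4)(λ² - 7λ + 2).
Step 3 — remaining eigenvalues from the quadratic λ² - 7λ + 2 = 0:
  Δ = 7² - 4·2 = 49 - 8 = 41,  λ = (7 ± √41)/2 = (7 ± 6.4031)/2 ≈ 6.7016 or 0.2984.
  Sorted: λ_1 = 6.7016,  λ_2 = 4,  λ_3 = 0.2984  (check: sum = 11 = tr ✓).

Step 4 — unit eigenvector for λ_1 ≈ 6.7016: v spans the null space of (Sigma - λ_1 I), whose rows are
  r_1 = (-3.7016, 2, 1),  r_2 = (2, -1.7016, -2),  r_3 = (1, -2, -3.7016).
  v is orthogonal to every row, so take v ∝ r_1 × r_2 = ((2)·(-2) - (1)·(-1.7016), (1)·(2) - (-3.7016)·(-2), (-3.7016)·(-1.7016) - (2)·(2)) ≈ (-2.2984, -5.4031, 2.2984).
  Rescale (multiply by -1 so the first nonzero entry is positive): u = (2.2984, 5.4031, -2.2984).
  ||u|| = √((2.2984)² + (5.4031)² + (-2.2984)²) = √(39.7594) ≈ 6.3055,  v_1 = u/||u|| ≈ (0.3645, 0.8569, -0.3645) (||v_1|| = 1).

λ_1 = 6.7016,  λ_2 = 4,  λ_3 = 0.2984;  v_1 ≈ (0.3645, 0.8569, -0.3645)


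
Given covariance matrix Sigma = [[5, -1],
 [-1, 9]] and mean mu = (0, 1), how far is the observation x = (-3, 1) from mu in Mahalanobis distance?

Step 1 — centre the observation: (x - mu) = (-3, 0).

Step 2 — invert Sigma. det(Sigma) = 5·9 - (-1)² = 44.
  Sigma^{-1} = (1/det) · [[d, -b], [-b, a]] = [[0.2045, 0.0227],
 [0.0227, 0.1136]].

Step 3 — form the quadratic (x - mu)^T · Sigma^{-1} · (x - mu):
  Sigma^{-1} · (x - mu) = (-0.6136, -0.0682).
  (x - mu)^T · [Sigma^{-1} · (x - mu)] = (-3)·(-0.6136) + (0)·(-0.0682) = 1.8409.

Step 4 — take square root: d = √(1.8409) ≈ 1.3568.

d(x, mu) = √(1.8409) ≈ 1.3568


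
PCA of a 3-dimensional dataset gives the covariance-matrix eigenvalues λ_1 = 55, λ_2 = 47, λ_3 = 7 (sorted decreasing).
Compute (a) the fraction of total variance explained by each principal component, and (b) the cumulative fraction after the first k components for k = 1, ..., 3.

Step 1 — total variance = trace(Sigma) = Σ λ_i = 55 + 47 + 7 = 109.

Step 2 — fraction explained by component i = λ_i / Σ λ:
  PC1: 55/109 = 0.5046
  PC2: 47/109 = 0.4312
  PC3: 7/109 = 0.0642

Step 3 — cumulative fraction after k components = (λ_1 + ... + λ_k) / Σ λ:
  k = 1: 55/109 = 0.5046
  k = 2: (55 + 47)/109 = 102/109 = 0.9358
  k = 3: (55 + 47 + 7)/109 = 109/109 = 1

Summary (fraction, with percent):

explained: PC1 0.5046 (50.46%), PC2 0.4312 (43.12%), PC3 0.0642 (6.42%);  cumulative: 0.5046, 0.9358, 1


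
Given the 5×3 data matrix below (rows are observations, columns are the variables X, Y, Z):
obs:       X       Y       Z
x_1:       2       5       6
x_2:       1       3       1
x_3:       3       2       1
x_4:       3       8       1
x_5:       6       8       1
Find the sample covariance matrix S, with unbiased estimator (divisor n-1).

Step 1 — column means:
  mean(X) = (2 + 1 + 3 + 3 + 6) / 5 = 15/5 = 3
  mean(Y) = (5 + 3 + 2 + 8 + 8) / 5 = 26/5 = 5.2
  mean(Z) = (6 + 1 + 1 + 1 + 1) / 5 = 10/5 = 2

Step 2 — sample covariance S[i,j] = (1/(n-1)) · Σ_k (x_{k,i} - mean_i) · (x_{k,j} - mean_j), with n-1 = 4.
  S[X,X] = ((-1)·(-1) + (-2)·(-2) + (0)·(0) + (0)·(0) + (3)·(3)) / 4 = 14/4 = 3.5
  S[X,Y] = ((-1)·(-0.2) + (-2)·(-2.2) + (0)·(-3.2) + (0)·(2.8) + (3)·(2.8)) / 4 = 13/4 = 3.25
  S[X,Z] = ((-1)·(4) + (-2)·(-1) + (0)·(-1) + (0)·(-1) + (3)·(-1)) / 4 = -5/4 = -1.25
  S[Y,Y] = ((-0.2)·(-0.2) + (-2.2)·(-2.2) + (-3.2)·(-3.2) + (2.8)·(2.8) + (2.8)·(2.8)) / 4 = 30.8/4 = 7.7
  S[Y,Z] = ((-0.2)·(4) + (-2.2)·(-1) + (-3.2)·(-1) + (2.8)·(-1) + (2.8)·(-1)) / 4 = -1/4 = -0.25
  S[Z,Z] = ((4)·(4) + (-1)·(-1) + (-1)·(-1) + (-1)·(-1) + (-1)·(-1)) / 4 = 20/4 = 5

S is symmetric (S[j,i] = S[i,j]). Assembling:

S = [[3.5, 3.25, -1.25],
 [3.25, 7.7, -0.25],
 [-1.25, -0.25, 5]]


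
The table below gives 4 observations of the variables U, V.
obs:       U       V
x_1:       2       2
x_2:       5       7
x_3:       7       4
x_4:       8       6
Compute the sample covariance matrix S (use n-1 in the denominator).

Step 1 — column means:
  mean(U) = (2 + 5 + 7 + 8) / 4 = 22/4 = 5.5
  mean(V) = (2 + 7 + 4 + 6) / 4 = 19/4 = 4.75

Step 2 — sample covariance S[i,j] = (1/(n-1)) · Σ_k (x_{k,i} - mean_i) · (x_{k,j} - mean_j), with n-1 = 3.
  S[U,U] = ((-3.5)·(-3.5) + (-0.5)·(-0.5) + (1.5)·(1.5) + (2.5)·(2.5)) / 3 = 21/3 = 7
  S[U,V] = ((-3.5)·(-2.75) + (-0.5)·(2.25) + (1.5)·(-0.75) + (2.5)·(1.25)) / 3 = 10.5/3 = 3.5
  S[V,V] = ((-2.75)·(-2.75) + (2.25)·(2.25) + (-0.75)·(-0.75) + (1.25)·(1.25)) / 3 = 14.75/3 = 4.9167

S is symmetric (S[j,i] = S[i,j]). Assembling:

S = [[7, 3.5],
 [3.5, 4.9167]]


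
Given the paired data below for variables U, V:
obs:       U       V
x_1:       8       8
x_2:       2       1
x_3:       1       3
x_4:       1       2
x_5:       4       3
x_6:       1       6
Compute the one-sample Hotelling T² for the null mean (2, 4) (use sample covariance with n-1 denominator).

Step 1 — sample mean vector:
  mean(U) = (8 + 2 + 1 + 1 + 4 + 1) / 6 = 17/6 = 2.8333
  mean(V) = (8 + 1 + 3 + 2 + 3 + 6) / 6 = 23/6 = 3.8333
  x̄ = (2.8333, 3.8333),  deviation x̄ - mu_0 = (2.8333, 3.8333) - (2, 4) = (0.8333, -0.1667).

Step 2 — sample covariance matrix, S[i,j] = (1/(n-1)) · Σ_k (x_{k,i} - mean_i) · (x_{k,j} - mean_j), divisor n-1 = 5:
  S[U,U] = ((5.1667)·(5.1667) + (-0.8333)·(-0.8333) + (-1.8333)·(-1.8333) + (-1.8333)·(-1.8333) + (1.1667)·(1.1667) + (-1.8333)·(-1.8333)) / 5 = 38.8333/5 = 7.7667
  S[U,V] = ((5.1667)·(4.1667) + (-0.8333)·(-2.8333) + (-1.8333)·(-0.8333) + (-1.8333)·(-1.8333) + (1.1667)·(-0.8333) + (-1.8333)·(2.1667)) / 5 = 23.8333/5 = 4.7667
  S[V,V] = ((4.1667)·(4.1667) + (-2.8333)·(-2.8333) + (-0.8333)·(-0.8333) + (-1.8333)·(-1.8333) + (-0.8333)·(-0.8333) + (2.1667)·(2.1667)) / 5 = 34.8333/5 = 6.9667
  S = [[7.7667, 4.7667],
 [4.7667, 6.9667]].

Step 3 — invert S. det(S) = 7.7667·6.9667 - (4.7667)² = 31.3867.
  S^{-1} = (1/det) · [[d, -b], [-b, a]] = [[0.222, -0.1519],
 [-0.1519, 0.2475]].

Step 4 — quadratic form (x̄ - mu_0)^T · S^{-1} · (x̄ - mu_0):
  S^{-1} · (x̄ - mu_0) = (0.2103, -0.1678),
  (x̄ - mu_0)^T · [...] = (0.8333)·(0.2103) + (-0.1667)·(-0.1678) = 0.2032.

Step 5 — scale by n: T² = 6 · 0.2032 = 1.2192.

T² ≈ 1.2192


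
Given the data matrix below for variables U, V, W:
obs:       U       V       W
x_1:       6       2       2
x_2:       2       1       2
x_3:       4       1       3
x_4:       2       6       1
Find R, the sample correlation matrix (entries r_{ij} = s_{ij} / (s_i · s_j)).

Step 1 — column means:
  mean(U) = (6 + 2 + 4 + 2) / 4 = 14/4 = 3.5
  mean(V) = (2 + 1 + 1 + 6) / 4 = 10/4 = 2.5
  mean(W) = (2 + 2 + 3 + 1) / 4 = 8/4 = 2

Step 2 — sample variances and covariances s[i,j] = (1/(n-1)) · Σ_k (x_{k,i} - mean_i) · (x_{k,j} - mean_j), with n-1 = 3:
  s[U,U] = ((2.5)·(2.5) + (-1.5)·(-1.5) + (0.5)·(0.5) + (-1.5)·(-1.5)) / 3 = 11/3 = 3.6667
  s[U,V] = ((2.5)·(-0.5) + (-1.5)·(-1.5) + (0.5)·(-1.5) + (-1.5)·(3.5)) / 3 = -5/3 = -1.6667
  s[U,W] = ((2.5)·(0) + (-1.5)·(0) + (0.5)·(1) + (-1.5)·(-1)) / 3 = 2/3 = 0.6667
  s[V,V] = ((-0.5)·(-0.5) + (-1.5)·(-1.5) + (-1.5)·(-1.5) + (3.5)·(3.5)) / 3 = 17/3 = 5.6667
  s[V,W] = ((-0.5)·(0) + (-1.5)·(0) + (-1.5)·(1) + (3.5)·(-1)) / 3 = -5/3 = -1.6667
  s[W,W] = ((0)·(0) + (0)·(0) + (1)·(1) + (-1)·(-1)) / 3 = 2/3 = 0.6667
  Sample standard deviations s_i = √(s[i,i]):
  s(U) = √(3.6667) = 1.9149
  s(V) = √(5.6667) = 2.3805
  s(W) = √(0.6667) = 0.8165

Step 3 — r_{ij} = s_{ij} / (s_i · s_j):
  r[U,U] = 1 (diagonal).
  r[U,V] = -1.6667 / (1.9149 · 2.3805) = -1.6667 / 4.5583 = -0.3656
  r[U,W] = 0.6667 / (1.9149 · 0.8165) = 0.6667 / 1.5635 = 0.4264
  r[V,V] = 1 (diagonal).
  r[V,W] = -1.6667 / (2.3805 · 0.8165) = -1.6667 / 1.9437 = -0.8575
  r[W,W] = 1 (diagonal).

R is symmetric with unit diagonal. Assembling:

R = [[1, -0.3656, 0.4264],
 [-0.3656, 1, -0.8575],
 [0.4264, -0.8575, 1]]
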